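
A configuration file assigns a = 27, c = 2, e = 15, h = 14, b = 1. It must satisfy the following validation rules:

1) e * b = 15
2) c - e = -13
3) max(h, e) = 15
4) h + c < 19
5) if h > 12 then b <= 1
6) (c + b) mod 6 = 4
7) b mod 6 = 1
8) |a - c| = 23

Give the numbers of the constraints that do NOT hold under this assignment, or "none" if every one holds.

Constraints 6 and 8 do not hold.

1) e * b = 15 * 1 = 15  holds
2) c - e = 2 - 15 = -13  holds
3) max(14, 15) = 15  holds
4) h + c = 14 + 2 = 16; 16 < 19  holds
5) h = 14 > 12, so we need b ≤ 1; b = 1 ≤ 1  holds
6) c + b = 3; 3 mod 6 = 3, not 4  fails
7) 1 mod 6 = 1  holds
8) |27 - 2| = 25, not 23  fails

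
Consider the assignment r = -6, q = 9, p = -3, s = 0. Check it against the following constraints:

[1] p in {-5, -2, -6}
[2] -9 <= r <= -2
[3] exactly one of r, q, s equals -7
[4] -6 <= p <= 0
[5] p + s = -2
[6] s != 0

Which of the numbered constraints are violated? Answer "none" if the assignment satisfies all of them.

No — constraints 1, 3, 5, and 6 are not satisfied.

[1] p = -3 is not in {-5, -2, -6}  no
[2] r = -6 lies in [-9, -2]  yes
[3] r=-6, q=9, s=0; 0 of them equal -7, not exactly one  no
[4] p = -3 lies in [-6, 0]  yes
[5] p + s = -3 + 0 = -3, not -2  no
[6] s = 0, but 0 is required to differ  no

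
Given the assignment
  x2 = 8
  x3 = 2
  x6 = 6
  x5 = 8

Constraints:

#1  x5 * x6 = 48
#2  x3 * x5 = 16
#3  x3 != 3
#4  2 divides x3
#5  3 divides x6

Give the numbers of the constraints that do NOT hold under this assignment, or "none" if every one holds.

Yes — all constraints hold.

#1 x5 * x6 = 8 * 6 = 48  holds
#2 x3 * x5 = 2 * 8 = 16  holds
#3 x3 = 2, and 2 ≠ 3  holds
#4 2 / 2 = 1, so 2 divides 2  holds
#5 6 / 3 = 2, so 3 divides 6  holds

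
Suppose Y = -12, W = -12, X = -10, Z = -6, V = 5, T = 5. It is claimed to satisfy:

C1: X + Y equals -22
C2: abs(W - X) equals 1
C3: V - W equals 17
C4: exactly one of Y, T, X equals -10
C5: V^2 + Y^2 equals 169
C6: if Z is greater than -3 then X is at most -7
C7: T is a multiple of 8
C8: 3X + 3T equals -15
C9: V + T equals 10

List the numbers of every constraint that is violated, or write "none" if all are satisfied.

C1: X + Y = -10 + (-12) = -22 — satisfied.
C2: abs(-12 - (-10)) = 2, not 1 — violated.
C3: V - W = 5 - (-12) = 17 — satisfied.
C4: Y=-12, T=5, X=-10; 1 of them equals -10 — satisfied.
C5: V^2 + Y^2 = 5^2 + (-12)^2 = 25 + 144 = 169 — satisfied.
C6: Z = -6, not > -3; antecedent false, conditional vacuously true — satisfied.
C7: 5 = 8*0 + 5, so 8 does not divide 5 — violated.
C8: 3X + 3T = 3(-10) + 3(5) = -15 — satisfied.
C9: V + T = 5 + 5 = 10 — satisfied.

No — constraints 2 and 7 are not satisfied.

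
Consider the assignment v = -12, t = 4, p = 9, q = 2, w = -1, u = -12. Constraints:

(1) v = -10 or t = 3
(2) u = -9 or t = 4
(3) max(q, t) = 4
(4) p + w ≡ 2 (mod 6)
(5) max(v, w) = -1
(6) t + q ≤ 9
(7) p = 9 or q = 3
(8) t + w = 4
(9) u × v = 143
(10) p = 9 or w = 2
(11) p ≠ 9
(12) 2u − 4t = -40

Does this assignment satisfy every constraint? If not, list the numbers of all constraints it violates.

The assignment fails constraints 1, 8, 9, and 11.

(1) v = -12 ≠ -10 and t = 4 ≠ 3; both disjuncts false  ✗
(2) u = -12 ≠ -9, but t = 4 = 4 (second disjunct)  ✓
(3) max(2, 4) = 4  ✓
(4) p + w = 8; 8 mod 6 = 2  ✓
(5) max(-12, -1) = -1  ✓
(6) t + q = 4 + 2 = 6; 6 ≤ 9  ✓
(7) p = 9 = 9 (first disjunct)  ✓
(8) t + w = 4 + (-1) = 3, not 4  ✗
(9) u × v = -12 × (-12) = 144, not 143  ✗
(10) p = 9 = 9 (first disjunct)  ✓
(11) p = 9, but 9 is required to differ  ✗
(12) 2u − 4t = 2(-12) − 4(4) = -40  ✓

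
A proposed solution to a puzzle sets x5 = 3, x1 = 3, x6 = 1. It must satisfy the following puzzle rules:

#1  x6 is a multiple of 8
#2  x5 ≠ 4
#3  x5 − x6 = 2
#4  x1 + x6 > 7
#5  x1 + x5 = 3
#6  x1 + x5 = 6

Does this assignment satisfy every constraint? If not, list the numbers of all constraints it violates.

The assignment fails constraints 1, 4, 5.

#1 1 = 8×0 + 1, so 8 does not divide 1 — fails.
#2 x5 = 3, and 3 ≠ 4 — holds.
#3 x5 − x6 = 3 − 1 = 2 — holds.
#4 x1 + x6 = 3 + 1 = 4; 4 ≤ 7, bound 7 not met — fails.
#5 x1 + x5 = 3 + 3 = 6, not 3 — fails.
#6 x1 + x5 = 3 + 3 = 6 — holds.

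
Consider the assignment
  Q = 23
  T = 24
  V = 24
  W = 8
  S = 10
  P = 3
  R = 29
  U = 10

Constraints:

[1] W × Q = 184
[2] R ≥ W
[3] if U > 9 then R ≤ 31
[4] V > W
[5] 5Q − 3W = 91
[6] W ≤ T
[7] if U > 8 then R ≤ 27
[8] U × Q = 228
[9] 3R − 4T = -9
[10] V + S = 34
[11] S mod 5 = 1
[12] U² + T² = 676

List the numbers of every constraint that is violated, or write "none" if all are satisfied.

[1] W × Q = 8 × 23 = 184  OK
[2] R = 29, W = 8; 29 ≥ 8  OK
[3] U = 10 > 9, so we need R ≤ 31; R = 29 ≤ 31  OK
[4] V = 24, W = 8; 24 > 8  OK
[5] 5Q − 3W = 5(23) − 3(8) = 91  OK
[6] W = 8, T = 24; 8 ≤ 24  OK
[7] U = 10 > 8, so we need R ≤ 27; but R = 29 > 27  FAIL
[8] U × Q = 10 × 23 = 230, not 228  FAIL
[9] 3R − 4T = 3(29) − 4(24) = -9  OK
[10] V + S = 24 + 10 = 34  OK
[11] 10 mod 5 = 0, not 1  FAIL
[12] U² + T² = 10² + 24² = 100 + 576 = 676  OK

Constraints 7, 8, 11 do not hold.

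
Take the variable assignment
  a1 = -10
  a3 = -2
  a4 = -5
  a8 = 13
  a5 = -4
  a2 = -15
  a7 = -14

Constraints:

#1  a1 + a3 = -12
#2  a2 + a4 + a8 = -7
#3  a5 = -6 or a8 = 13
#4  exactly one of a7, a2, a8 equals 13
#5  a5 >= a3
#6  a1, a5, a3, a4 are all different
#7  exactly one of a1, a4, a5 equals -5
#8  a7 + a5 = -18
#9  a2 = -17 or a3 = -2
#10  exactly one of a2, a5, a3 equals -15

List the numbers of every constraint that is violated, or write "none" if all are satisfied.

Constraint 5 does not hold.

#1 a1 + a3 = -10 + (-2) = -12 — OK.
#2 a2 + a4 + a8 = -15 + (-5) + 13 = -7 — OK.
#3 a5 = -4 ≠ -6, but a8 = 13 = 13 (second disjunct) — OK.
#4 a7=-14, a2=-15, a8=13; 1 of them equals 13 — OK.
#5 a5 = -4, a3 = -2; -4 < -2 (want ≥) — violated.
#6 values -10, -4, -2, -5 are pairwise distinct — OK.
#7 a1=-10, a4=-5, a5=-4; 1 of them equals -5 — OK.
#8 a7 + a5 = -14 + (-4) = -18 — OK.
#9 a2 = -15 ≠ -17, but a3 = -2 = -2 (second disjunct) — OK.
#10 a2=-15, a5=-4, a3=-2; 1 of them equals -15 — OK.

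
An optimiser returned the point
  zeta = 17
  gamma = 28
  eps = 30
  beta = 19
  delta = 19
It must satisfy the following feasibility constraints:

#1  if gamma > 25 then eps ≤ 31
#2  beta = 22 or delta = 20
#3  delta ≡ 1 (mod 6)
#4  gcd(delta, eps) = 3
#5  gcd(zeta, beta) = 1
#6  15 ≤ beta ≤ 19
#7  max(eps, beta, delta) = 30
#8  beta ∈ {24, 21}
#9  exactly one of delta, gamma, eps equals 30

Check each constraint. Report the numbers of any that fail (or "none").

#1 gamma = 28 > 25, so we need eps ≤ 31; eps = 30 ≤ 31 — satisfied.
#2 beta = 19 ≠ 22 and delta = 19 ≠ 20; both disjuncts false — violated.
#3 19 mod 6 = 1 — satisfied.
#4 gcd(19, 30) = 1, not 3 — violated.
#5 gcd(17, 19) = 1 — satisfied.
#6 beta = 19 lies in [15, 19] — satisfied.
#7 max(30, 19, 19) = 30 — satisfied.
#8 beta = 19 is not in {24, 21} — violated.
#9 delta=19, gamma=28, eps=30; 1 of them equals 30 — satisfied.

Constraints 2, 4, 8 are violated.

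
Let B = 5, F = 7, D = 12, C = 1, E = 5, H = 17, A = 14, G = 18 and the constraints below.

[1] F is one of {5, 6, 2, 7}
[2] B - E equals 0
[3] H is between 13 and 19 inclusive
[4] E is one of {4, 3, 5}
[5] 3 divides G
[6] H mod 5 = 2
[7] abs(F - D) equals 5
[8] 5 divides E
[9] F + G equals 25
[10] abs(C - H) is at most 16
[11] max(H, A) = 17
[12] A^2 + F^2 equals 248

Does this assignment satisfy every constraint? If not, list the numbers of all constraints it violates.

Constraint 12 is violated.

[1] F = 7 is in {5, 6, 2, 7} — OK.
[2] B - E = 5 - 5 = 0 — OK.
[3] H = 17 lies in [13, 19] — OK.
[4] E = 5 is in {4, 3, 5} — OK.
[5] 18 / 3 = 6, so 3 divides 18 — OK.
[6] 17 mod 5 = 2 — OK.
[7] abs(7 - 12) = 5 — OK.
[8] 5 / 5 = 1, so 5 divides 5 — OK.
[9] F + G = 7 + 18 = 25 — OK.
[10] abs(1 - 17) = 16; 16 ≤ 16 — OK.
[11] max(17, 14) = 17 — OK.
[12] A^2 + F^2 = 14^2 + 7^2 = 196 + 49 = 245, not 248 — violated.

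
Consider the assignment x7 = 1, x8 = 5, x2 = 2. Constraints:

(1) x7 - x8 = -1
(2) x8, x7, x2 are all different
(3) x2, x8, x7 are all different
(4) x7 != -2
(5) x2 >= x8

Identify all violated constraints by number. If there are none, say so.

Constraints 1 and 5 do not hold.

(1) x7 - x8 = 1 - 5 = -4, not -1  ✘
(2) values 5, 1, 2 are pairwise distinct  ✔
(3) values 2, 5, 1 are pairwise distinct  ✔
(4) x7 = 1, and 1 ≠ -2  ✔
(5) x2 = 2, x8 = 5; 2 < 5 (want ≥)  ✘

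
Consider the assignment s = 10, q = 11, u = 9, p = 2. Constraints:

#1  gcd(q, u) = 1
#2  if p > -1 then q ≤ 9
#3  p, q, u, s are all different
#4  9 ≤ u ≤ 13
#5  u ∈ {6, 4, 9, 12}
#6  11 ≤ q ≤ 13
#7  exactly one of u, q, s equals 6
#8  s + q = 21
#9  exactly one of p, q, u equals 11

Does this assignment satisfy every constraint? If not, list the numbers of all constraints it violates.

#1 gcd(11, 9) = 1 — OK.
#2 p = 2 > -1, so we need q ≤ 9; but q = 11 > 9 — violated.
#3 values 2, 11, 9, 10 are pairwise distinct — OK.
#4 u = 9 lies in [9, 13] — OK.
#5 u = 9 is in {6, 4, 9, 12} — OK.
#6 q = 11 lies in [11, 13] — OK.
#7 u=9, q=11, s=10; 0 of them equal 6, not exactly one — violated.
#8 s + q = 10 + 11 = 21 — OK.
#9 p=2, q=11, u=9; 1 of them equals 11 — OK.

The assignment fails constraints 2, 7.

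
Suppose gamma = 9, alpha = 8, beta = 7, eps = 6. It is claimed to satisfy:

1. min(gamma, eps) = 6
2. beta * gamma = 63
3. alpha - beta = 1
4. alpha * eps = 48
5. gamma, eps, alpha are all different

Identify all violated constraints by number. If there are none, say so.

1. min(9, 6) = 6  ✔
2. beta * gamma = 7 * 9 = 63  ✔
3. alpha - beta = 8 - 7 = 1  ✔
4. alpha * eps = 8 * 6 = 48  ✔
5. values 9, 6, 8 are pairwise distinct  ✔

Yes — all constraints hold.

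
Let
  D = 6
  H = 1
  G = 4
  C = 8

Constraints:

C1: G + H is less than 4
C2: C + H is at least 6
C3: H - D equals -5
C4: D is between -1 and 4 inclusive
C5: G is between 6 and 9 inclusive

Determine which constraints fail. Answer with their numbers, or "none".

C1: G + H = 4 + 1 = 5; 5 ≥ 4, bound 4 not met — violated.
C2: C + H = 8 + 1 = 9; 9 ≥ 6 — OK.
C3: H - D = 1 - 6 = -5 — OK.
C4: D = 6 is outside [-1, 4] — violated.
C5: G = 4 is outside [6, 9] — violated.

The assignment fails constraints 1, 4, and 5.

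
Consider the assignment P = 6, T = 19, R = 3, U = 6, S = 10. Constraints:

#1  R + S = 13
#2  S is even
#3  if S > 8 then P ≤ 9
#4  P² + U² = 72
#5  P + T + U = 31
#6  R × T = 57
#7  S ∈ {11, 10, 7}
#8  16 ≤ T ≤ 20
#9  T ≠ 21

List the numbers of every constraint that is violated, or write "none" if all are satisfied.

#1 R + S = 3 + 10 = 13 — holds.
#2 S = 10 is even — holds.
#3 S = 10 > 8, so we need P ≤ 9; P = 6 ≤ 9 — holds.
#4 P² + U² = 6² + 6² = 36 + 36 = 72 — holds.
#5 P + T + U = 6 + 19 + 6 = 31 — holds.
#6 R × T = 3 × 19 = 57 — holds.
#7 S = 10 is in {11, 10, 7} — holds.
#8 T = 19 lies in [16, 20] — holds.
#9 T = 19, and 19 ≠ 21 — holds.

Yes — all constraints hold.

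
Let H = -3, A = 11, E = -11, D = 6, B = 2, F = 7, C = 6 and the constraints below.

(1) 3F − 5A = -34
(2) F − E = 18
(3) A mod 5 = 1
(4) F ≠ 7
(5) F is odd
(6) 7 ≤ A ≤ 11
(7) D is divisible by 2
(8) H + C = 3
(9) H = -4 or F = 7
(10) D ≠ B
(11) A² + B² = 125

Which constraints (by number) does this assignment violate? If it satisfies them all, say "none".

Constraint 4 is violated.

(1) 3F − 5A = 3(7) − 5(11) = -34  ✔
(2) F − E = 7 − (-11) = 18  ✔
(3) 11 mod 5 = 1  ✔
(4) F = 7, but 7 is required to differ  ✘
(5) F = 7 is odd  ✔
(6) A = 11 lies in [7, 11]  ✔
(7) 6 / 2 = 3, so 2 divides 6  ✔
(8) H + C = -3 + 6 = 3  ✔
(9) H = -3 ≠ -4, but F = 7 = 7 (second disjunct)  ✔
(10) D = 6, B = 2; distinct  ✔
(11) A² + B² = 11² + 2² = 121 + 4 = 125  ✔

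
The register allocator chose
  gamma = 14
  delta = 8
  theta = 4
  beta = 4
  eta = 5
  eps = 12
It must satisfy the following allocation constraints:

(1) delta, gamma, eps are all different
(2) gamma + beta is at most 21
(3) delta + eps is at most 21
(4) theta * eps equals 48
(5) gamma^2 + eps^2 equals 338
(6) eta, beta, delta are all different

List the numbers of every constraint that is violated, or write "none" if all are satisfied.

(1) values 8, 14, 12 are pairwise distinct — holds.
(2) gamma + beta = 14 + 4 = 18; 18 ≤ 21 — holds.
(3) delta + eps = 8 + 12 = 20; 20 ≤ 21 — holds.
(4) theta * eps = 4 * 12 = 48 — holds.
(5) gamma^2 + eps^2 = 14^2 + 12^2 = 196 + 144 = 340, not 338 — fails.
(6) values 5, 4, 8 are pairwise distinct — holds.

Constraint 5 does not hold.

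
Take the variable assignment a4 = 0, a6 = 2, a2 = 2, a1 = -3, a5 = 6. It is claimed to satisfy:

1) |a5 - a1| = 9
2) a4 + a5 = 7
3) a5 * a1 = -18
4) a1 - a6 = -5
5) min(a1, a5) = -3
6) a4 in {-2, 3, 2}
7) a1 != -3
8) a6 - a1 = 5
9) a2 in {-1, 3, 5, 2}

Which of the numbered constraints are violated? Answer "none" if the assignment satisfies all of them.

No — constraints 2, 6, 7 are not satisfied.

1) |6 - (-3)| = 9  ✓
2) a4 + a5 = 0 + 6 = 6, not 7  ✗
3) a5 * a1 = 6 * (-3) = -18  ✓
4) a1 - a6 = -3 - 2 = -5  ✓
5) min(-3, 6) = -3  ✓
6) a4 = 0 is not in {-2, 3, 2}  ✗
7) a1 = -3, but -3 is required to differ  ✗
8) a6 - a1 = 2 - (-3) = 5  ✓
9) a2 = 2 is in {-1, 3, 5, 2}  ✓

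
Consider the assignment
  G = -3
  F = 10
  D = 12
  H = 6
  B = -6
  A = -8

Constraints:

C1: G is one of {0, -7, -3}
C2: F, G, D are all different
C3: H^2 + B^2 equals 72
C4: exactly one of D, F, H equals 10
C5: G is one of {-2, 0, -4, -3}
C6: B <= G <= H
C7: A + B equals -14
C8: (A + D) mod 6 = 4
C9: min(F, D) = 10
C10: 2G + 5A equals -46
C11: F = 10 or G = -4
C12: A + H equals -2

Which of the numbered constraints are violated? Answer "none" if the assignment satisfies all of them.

C1: G = -3 is in {0, -7, -3} — holds.
C2: values 10, -3, 12 are pairwise distinct — holds.
C3: H^2 + B^2 = 6^2 + (-6)^2 = 36 + 36 = 72 — holds.
C4: D=12, F=10, H=6; 1 of them equals 10 — holds.
C5: G = -3 is in {-2, 0, -4, -3} — holds.
C6: values -6 <= -3 <= 6 — holds.
C7: A + B = -8 + (-6) = -14 — holds.
C8: A + D = 4; 4 mod 6 = 4 — holds.
C9: min(10, 12) = 10 — holds.
C10: 2G + 5A = 2(-3) + 5(-8) = -46 — holds.
C11: F = 10 = 10 (first disjunct) — holds.
C12: A + H = -8 + 6 = -2 — holds.

None — every constraint holds.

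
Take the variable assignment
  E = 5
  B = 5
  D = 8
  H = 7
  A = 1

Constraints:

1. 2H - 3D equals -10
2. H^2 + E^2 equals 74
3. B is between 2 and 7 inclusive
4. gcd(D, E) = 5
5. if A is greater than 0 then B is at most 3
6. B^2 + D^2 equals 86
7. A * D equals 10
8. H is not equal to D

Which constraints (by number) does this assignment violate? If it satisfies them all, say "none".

No — constraints 4, 5, 6, and 7 are not satisfied.

1. 2H - 3D = 2(7) - 3(8) = -10 — holds.
2. H^2 + E^2 = 7^2 + 5^2 = 49 + 25 = 74 — holds.
3. B = 5 lies in [2, 7] — holds.
4. gcd(8, 5) = 1, not 5 — fails.
5. A = 1 > 0, so we need B ≤ 3; but B = 5 > 3 — fails.
6. B^2 + D^2 = 5^2 + 8^2 = 25 + 64 = 89, not 86 — fails.
7. A * D = 1 * 8 = 8, not 10 — fails.
8. H = 7, D = 8; distinct — holds.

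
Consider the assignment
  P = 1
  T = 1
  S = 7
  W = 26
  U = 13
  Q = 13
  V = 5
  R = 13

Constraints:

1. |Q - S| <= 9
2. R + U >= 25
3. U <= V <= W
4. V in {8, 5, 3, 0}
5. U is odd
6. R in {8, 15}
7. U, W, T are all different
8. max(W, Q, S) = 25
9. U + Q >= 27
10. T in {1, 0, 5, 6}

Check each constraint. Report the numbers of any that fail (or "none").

1. |13 - 7| = 6; 6 ≤ 9 — OK.
2. R + U = 13 + 13 = 26; 26 ≥ 25 — OK.
3. values 13, 5, 26; U = 13 is not <= V = 5 — violated.
4. V = 5 is in {8, 5, 3, 0} — OK.
5. U = 13 is odd — OK.
6. R = 13 is not in {8, 15} — violated.
7. values 13, 26, 1 are pairwise distinct — OK.
8. max(26, 13, 7) = 26, not 25 — violated.
9. U + Q = 13 + 13 = 26; 26 < 27, bound 27 not met — violated.
10. T = 1 is in {1, 0, 5, 6} — OK.

Constraints 3, 6, 8, and 9 do not hold.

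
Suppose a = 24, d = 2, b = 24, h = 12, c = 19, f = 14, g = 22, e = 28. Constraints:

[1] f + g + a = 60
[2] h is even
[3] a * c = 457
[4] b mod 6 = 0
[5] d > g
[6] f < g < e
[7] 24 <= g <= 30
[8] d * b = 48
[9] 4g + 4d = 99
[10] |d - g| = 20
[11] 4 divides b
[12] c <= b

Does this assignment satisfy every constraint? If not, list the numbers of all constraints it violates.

[1] f + g + a = 14 + 22 + 24 = 60  ✓
[2] h = 12 is even  ✓
[3] a * c = 24 * 19 = 456, not 457  ✗
[4] 24 mod 6 = 0  ✓
[5] d = 2, g = 22; 2 ≤ 22 (want >)  ✗
[6] values 14 < 22 < 28  ✓
[7] g = 22 is outside [24, 30]  ✗
[8] d * b = 2 * 24 = 48  ✓
[9] 4g + 4d = 4(22) + 4(2) = 96, not 99  ✗
[10] |2 - 22| = 20  ✓
[11] 24 / 4 = 6, so 4 divides 24  ✓
[12] c = 19, b = 24; 19 ≤ 24  ✓

No — constraints 3, 5, 7, and 9 are not satisfied.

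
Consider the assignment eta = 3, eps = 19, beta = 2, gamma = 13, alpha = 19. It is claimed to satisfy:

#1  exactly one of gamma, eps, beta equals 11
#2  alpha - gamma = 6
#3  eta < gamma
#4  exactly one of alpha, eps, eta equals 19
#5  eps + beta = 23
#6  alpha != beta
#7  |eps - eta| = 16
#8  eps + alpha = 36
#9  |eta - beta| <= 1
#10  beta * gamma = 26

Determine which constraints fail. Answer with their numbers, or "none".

#1 gamma=13, eps=19, beta=2; 0 of them equal 11, not exactly one — fails.
#2 alpha - gamma = 19 - 13 = 6 — holds.
#3 eta = 3, gamma = 13; 3 < 13 — holds.
#4 alpha=19, eps=19, eta=3; 2 of them equal 19, not exactly one — fails.
#5 eps + beta = 19 + 2 = 21, not 23 — fails.
#6 alpha = 19, beta = 2; distinct — holds.
#7 |19 - 3| = 16 — holds.
#8 eps + alpha = 19 + 19 = 38, not 36 — fails.
#9 |3 - 2| = 1; 1 ≤ 1 — holds.
#10 beta * gamma = 2 * 13 = 26 — holds.

Violated: 1, 4, 5, and 8.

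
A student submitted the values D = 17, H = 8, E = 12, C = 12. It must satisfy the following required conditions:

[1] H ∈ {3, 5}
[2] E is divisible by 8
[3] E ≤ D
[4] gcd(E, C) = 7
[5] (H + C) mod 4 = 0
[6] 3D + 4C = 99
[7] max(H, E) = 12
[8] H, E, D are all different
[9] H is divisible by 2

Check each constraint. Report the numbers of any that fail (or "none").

Constraints 1, 2, 4 do not hold.

[1] H = 8 is not in {3, 5}  fails
[2] 12 = 8×1 + 4, so 8 does not divide 12  fails
[3] E = 12, D = 17; 12 ≤ 17  holds
[4] gcd(12, 12) = 12, not 7  fails
[5] H + C = 20; 20 mod 4 = 0  holds
[6] 3D + 4C = 3(17) + 4(12) = 99  holds
[7] max(8, 12) = 12  holds
[8] values 8, 12, 17 are pairwise distinct  holds
[9] 8 / 2 = 4, so 2 divides 8  holds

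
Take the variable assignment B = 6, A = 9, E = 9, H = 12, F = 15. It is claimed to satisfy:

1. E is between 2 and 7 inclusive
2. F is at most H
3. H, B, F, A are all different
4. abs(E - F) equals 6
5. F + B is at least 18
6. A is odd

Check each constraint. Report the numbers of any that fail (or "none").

No — constraints 1 and 2 are not satisfied.

1. E = 9 is outside [2, 7]  fails
2. F = 15, H = 12; 15 > 12 (want ≤)  fails
3. values 12, 6, 15, 9 are pairwise distinct  holds
4. abs(9 - 15) = 6  holds
5. F + B = 15 + 6 = 21; 21 ≥ 18  holds
6. A = 9 is odd  holds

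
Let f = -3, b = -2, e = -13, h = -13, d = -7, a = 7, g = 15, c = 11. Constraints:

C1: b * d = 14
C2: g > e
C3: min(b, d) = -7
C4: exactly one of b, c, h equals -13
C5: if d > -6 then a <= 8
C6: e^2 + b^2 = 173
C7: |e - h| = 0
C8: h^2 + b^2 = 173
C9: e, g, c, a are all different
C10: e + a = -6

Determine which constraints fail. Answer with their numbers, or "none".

All constraints are satisfied.

C1: b * d = -2 * (-7) = 14 — holds.
C2: g = 15, e = -13; 15 > -13 — holds.
C3: min(-2, -7) = -7 — holds.
C4: b=-2, c=11, h=-13; 1 of them equals -13 — holds.
C5: d = -7, not > -6; antecedent false, conditional vacuously true — holds.
C6: e^2 + b^2 = (-13)^2 + (-2)^2 = 169 + 4 = 173 — holds.
C7: |-13 - (-13)| = 0 — holds.
C8: h^2 + b^2 = (-13)^2 + (-2)^2 = 169 + 4 = 173 — holds.
C9: values -13, 15, 11, 7 are pairwise distinct — holds.
C10: e + a = -13 + 7 = -6 — holds.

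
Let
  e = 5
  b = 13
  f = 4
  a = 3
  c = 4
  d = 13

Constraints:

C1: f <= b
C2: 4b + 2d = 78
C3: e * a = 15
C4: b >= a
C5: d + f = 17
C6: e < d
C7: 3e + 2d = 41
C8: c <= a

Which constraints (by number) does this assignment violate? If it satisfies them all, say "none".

Constraint 8 is violated.

C1: f = 4, b = 13; 4 ≤ 13 — OK.
C2: 4b + 2d = 4(13) + 2(13) = 78 — OK.
C3: e * a = 5 * 3 = 15 — OK.
C4: b = 13, a = 3; 13 ≥ 3 — OK.
C5: d + f = 13 + 4 = 17 — OK.
C6: e = 5, d = 13; 5 < 13 — OK.
C7: 3e + 2d = 3(5) + 2(13) = 41 — OK.
C8: c = 4, a = 3; 4 > 3 (want ≤) — violated.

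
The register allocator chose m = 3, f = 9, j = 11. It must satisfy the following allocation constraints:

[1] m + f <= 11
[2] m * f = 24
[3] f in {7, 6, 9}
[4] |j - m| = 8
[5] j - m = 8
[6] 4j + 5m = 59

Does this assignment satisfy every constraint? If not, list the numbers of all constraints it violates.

Violated: 1, 2.

[1] m + f = 3 + 9 = 12; 12 > 11, bound 11 not met  ✘
[2] m * f = 3 * 9 = 27, not 24  ✘
[3] f = 9 is in {7, 6, 9}  ✔
[4] |11 - 3| = 8  ✔
[5] j - m = 11 - 3 = 8  ✔
[6] 4j + 5m = 4(11) + 5(3) = 59  ✔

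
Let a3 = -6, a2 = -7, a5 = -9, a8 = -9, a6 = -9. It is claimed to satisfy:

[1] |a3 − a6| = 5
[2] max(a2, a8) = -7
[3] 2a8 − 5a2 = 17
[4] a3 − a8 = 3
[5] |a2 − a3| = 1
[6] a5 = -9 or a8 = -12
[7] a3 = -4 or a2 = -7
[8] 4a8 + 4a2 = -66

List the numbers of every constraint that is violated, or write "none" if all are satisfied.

The assignment fails constraints 1, 8.

[1] |-6 − (-9)| = 3, not 5  no
[2] max(-7, -9) = -7  yes
[3] 2a8 − 5a2 = 2(-9) − 5(-7) = 17  yes
[4] a3 − a8 = -6 − (-9) = 3  yes
[5] |-7 − (-6)| = 1  yes
[6] a5 = -9 = -9 (first disjunct)  yes
[7] a3 = -6 ≠ -4, but a2 = -7 = -7 (second disjunct)  yes
[8] 4a8 + 4a2 = 4(-9) + 4(-7) = -64, not -66  no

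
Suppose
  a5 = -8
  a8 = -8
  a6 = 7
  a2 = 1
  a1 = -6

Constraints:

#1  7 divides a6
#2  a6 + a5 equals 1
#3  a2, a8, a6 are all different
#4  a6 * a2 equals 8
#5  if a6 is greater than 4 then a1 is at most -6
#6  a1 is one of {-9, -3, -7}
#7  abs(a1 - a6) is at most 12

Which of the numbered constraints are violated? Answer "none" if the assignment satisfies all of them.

#1 7 / 7 = 1, so 7 divides 7  OK
#2 a6 + a5 = 7 + (-8) = -1, not 1  FAIL
#3 values 1, -8, 7 are pairwise distinct  OK
#4 a6 * a2 = 7 * 1 = 7, not 8  FAIL
#5 a6 = 7 > 4, so we need a1 ≤ -6; a1 = -6 ≤ -6  OK
#6 a1 = -6 is not in {-9, -3, -7}  FAIL
#7 abs(-6 - 7) = 13; 13 > 12, exceeds bound 12  FAIL

Constraints 2, 4, 6, 7 do not hold.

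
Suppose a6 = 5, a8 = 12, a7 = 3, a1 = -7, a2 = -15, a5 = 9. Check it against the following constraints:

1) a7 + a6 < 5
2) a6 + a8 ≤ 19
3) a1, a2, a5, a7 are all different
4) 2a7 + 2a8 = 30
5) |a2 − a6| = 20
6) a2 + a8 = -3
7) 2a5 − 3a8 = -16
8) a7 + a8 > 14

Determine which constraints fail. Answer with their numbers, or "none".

1) a7 + a6 = 3 + 5 = 8; 8 ≥ 5, bound 5 not met — fails.
2) a6 + a8 = 5 + 12 = 17; 17 ≤ 19 — holds.
3) values -7, -15, 9, 3 are pairwise distinct — holds.
4) 2a7 + 2a8 = 2(3) + 2(12) = 30 — holds.
5) |-15 − 5| = 20 — holds.
6) a2 + a8 = -15 + 12 = -3 — holds.
7) 2a5 − 3a8 = 2(9) − 3(12) = -18, not -16 — fails.
8) a7 + a8 = 3 + 12 = 15; 15 > 14 — holds.

Constraints 1 and 7 do not hold.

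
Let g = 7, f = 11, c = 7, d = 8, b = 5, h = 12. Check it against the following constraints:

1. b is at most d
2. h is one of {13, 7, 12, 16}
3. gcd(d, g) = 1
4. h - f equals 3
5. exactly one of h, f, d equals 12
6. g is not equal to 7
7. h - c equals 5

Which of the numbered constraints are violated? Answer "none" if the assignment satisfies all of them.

Violated: 4, 6.

1. b = 5, d = 8; 5 ≤ 8 — holds.
2. h = 12 is in {13, 7, 12, 16} — holds.
3. gcd(8, 7) = 1 — holds.
4. h - f = 12 - 11 = 1, not 3 — fails.
5. h=12, f=11, d=8; 1 of them equals 12 — holds.
6. g = 7, but 7 is required to differ — fails.
7. h - c = 12 - 7 = 5 — holds.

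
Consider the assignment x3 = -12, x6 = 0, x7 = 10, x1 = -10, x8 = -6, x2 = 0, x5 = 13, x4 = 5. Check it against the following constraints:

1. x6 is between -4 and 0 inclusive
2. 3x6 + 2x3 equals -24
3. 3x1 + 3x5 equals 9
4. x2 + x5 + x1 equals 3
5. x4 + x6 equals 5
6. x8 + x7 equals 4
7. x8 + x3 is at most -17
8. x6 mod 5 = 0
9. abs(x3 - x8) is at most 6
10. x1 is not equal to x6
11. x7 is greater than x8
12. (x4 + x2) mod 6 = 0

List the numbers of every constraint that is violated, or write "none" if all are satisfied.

Constraint 12 does not hold.

1. x6 = 0 lies in [-4, 0] — OK.
2. 3x6 + 2x3 = 3(0) + 2(-12) = -24 — OK.
3. 3x1 + 3x5 = 3(-10) + 3(13) = 9 — OK.
4. x2 + x5 + x1 = 0 + 13 + (-10) = 3 — OK.
5. x4 + x6 = 5 + 0 = 5 — OK.
6. x8 + x7 = -6 + 10 = 4 — OK.
7. x8 + x3 = -6 + (-12) = -18; -18 ≤ -17 — OK.
8. 0 mod 5 = 0 — OK.
9. abs(-12 - (-6)) = 6; 6 ≤ 6 — OK.
10. x1 = -10, x6 = 0; distinct — OK.
11. x7 = 10, x8 = -6; 10 > -6 — OK.
12. x4 + x2 = 5; 5 mod 6 = 5, not 0 — violated.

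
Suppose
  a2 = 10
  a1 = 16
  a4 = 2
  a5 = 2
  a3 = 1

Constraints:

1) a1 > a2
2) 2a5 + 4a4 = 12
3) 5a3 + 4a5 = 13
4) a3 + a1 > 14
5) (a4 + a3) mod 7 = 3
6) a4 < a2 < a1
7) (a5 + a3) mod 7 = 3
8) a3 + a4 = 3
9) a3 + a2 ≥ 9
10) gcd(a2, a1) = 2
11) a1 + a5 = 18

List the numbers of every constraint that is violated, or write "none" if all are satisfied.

1) a1 = 16, a2 = 10; 16 > 10 — satisfied.
2) 2a5 + 4a4 = 2(2) + 4(2) = 12 — satisfied.
3) 5a3 + 4a5 = 5(1) + 4(2) = 13 — satisfied.
4) a3 + a1 = 1 + 16 = 17; 17 > 14 — satisfied.
5) a4 + a3 = 3; 3 mod 7 = 3 — satisfied.
6) values 2 < 10 < 16 — satisfied.
7) a5 + a3 = 3; 3 mod 7 = 3 — satisfied.
8) a3 + a4 = 1 + 2 = 3 — satisfied.
9) a3 + a2 = 1 + 10 = 11; 11 ≥ 9 — satisfied.
10) gcd(10, 16) = 2 — satisfied.
11) a1 + a5 = 16 + 2 = 18 — satisfied.

Yes — all constraints hold.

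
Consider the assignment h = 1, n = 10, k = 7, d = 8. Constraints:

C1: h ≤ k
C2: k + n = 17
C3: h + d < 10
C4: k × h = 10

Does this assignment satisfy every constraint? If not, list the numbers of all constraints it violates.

No — constraint 4 is not satisfied.

C1: h = 1, k = 7; 1 ≤ 7  OK
C2: k + n = 7 + 10 = 17  OK
C3: h + d = 1 + 8 = 9; 9 < 10  OK
C4: k × h = 7 × 1 = 7, not 10  FAIL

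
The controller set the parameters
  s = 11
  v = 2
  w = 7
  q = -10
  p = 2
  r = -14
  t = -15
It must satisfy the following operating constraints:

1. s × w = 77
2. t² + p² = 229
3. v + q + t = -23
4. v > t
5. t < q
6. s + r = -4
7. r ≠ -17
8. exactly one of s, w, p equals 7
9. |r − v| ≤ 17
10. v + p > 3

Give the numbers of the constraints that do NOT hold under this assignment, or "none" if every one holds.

1. s × w = 11 × 7 = 77 — holds.
2. t² + p² = (-15)² + 2² = 225 + 4 = 229 — holds.
3. v + q + t = 2 + (-10) + (-15) = -23 — holds.
4. v = 2, t = -15; 2 > -15 — holds.
5. t = -15, q = -10; -15 < -10 — holds.
6. s + r = 11 + (-14) = -3, not -4 — fails.
7. r = -14, and -14 ≠ -17 — holds.
8. s=11, w=7, p=2; 1 of them equals 7 — holds.
9. |-14 − 2| = 16; 16 ≤ 17 — holds.
10. v + p = 2 + 2 = 4; 4 > 3 — holds.

The assignment fails constraint 6.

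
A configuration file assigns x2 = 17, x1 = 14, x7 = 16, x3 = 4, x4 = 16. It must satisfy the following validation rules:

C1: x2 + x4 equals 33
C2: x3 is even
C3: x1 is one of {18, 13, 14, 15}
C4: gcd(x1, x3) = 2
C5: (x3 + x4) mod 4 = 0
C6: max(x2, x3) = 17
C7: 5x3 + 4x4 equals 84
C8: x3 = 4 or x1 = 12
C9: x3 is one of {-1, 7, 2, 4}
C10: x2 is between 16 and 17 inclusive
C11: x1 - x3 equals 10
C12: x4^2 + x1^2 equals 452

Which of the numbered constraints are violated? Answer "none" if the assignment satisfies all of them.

C1: x2 + x4 = 17 + 16 = 33  holds
C2: x3 = 4 is even  holds
C3: x1 = 14 is in {18, 13, 14, 15}  holds
C4: gcd(14, 4) = 2  holds
C5: x3 + x4 = 20; 20 mod 4 = 0  holds
C6: max(17, 4) = 17  holds
C7: 5x3 + 4x4 = 5(4) + 4(16) = 84  holds
C8: x3 = 4 = 4 (first disjunct)  holds
C9: x3 = 4 is in {-1, 7, 2, 4}  holds
C10: x2 = 17 lies in [16, 17]  holds
C11: x1 - x3 = 14 - 4 = 10  holds
C12: x4^2 + x1^2 = 16^2 + 14^2 = 256 + 196 = 452  holds

All constraints are satisfied.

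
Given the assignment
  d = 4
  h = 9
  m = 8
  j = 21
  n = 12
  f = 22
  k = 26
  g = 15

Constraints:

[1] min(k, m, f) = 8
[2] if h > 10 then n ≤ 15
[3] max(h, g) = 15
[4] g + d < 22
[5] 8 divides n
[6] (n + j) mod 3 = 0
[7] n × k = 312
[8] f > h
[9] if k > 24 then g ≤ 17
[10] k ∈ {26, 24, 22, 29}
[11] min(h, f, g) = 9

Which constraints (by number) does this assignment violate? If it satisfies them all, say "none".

[1] min(26, 8, 22) = 8  true
[2] h = 9, not > 10; antecedent false, conditional vacuously true  true
[3] max(9, 15) = 15  true
[4] g + d = 15 + 4 = 19; 19 < 22  true
[5] 12 = 8×1 + 4, so 8 does not divide 12  false
[6] n + j = 33; 33 mod 3 = 0  true
[7] n × k = 12 × 26 = 312  true
[8] f = 22, h = 9; 22 > 9  true
[9] k = 26 > 24, so we need g ≤ 17; g = 15 ≤ 17  true
[10] k = 26 is in {26, 24, 22, 29}  true
[11] min(9, 22, 15) = 9  true

Constraint 5 is violated.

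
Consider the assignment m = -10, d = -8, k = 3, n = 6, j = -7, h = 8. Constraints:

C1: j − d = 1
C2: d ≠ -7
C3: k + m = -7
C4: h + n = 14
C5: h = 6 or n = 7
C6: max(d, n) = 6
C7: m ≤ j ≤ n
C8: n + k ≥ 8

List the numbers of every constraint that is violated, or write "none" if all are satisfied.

C1: j − d = -7 − (-8) = 1  true
C2: d = -8, and -8 ≠ -7  true
C3: k + m = 3 + (-10) = -7  true
C4: h + n = 8 + 6 = 14  true
C5: h = 8 ≠ 6 and n = 6 ≠ 7; both disjuncts false  false
C6: max(-8, 6) = 6  true
C7: values -10 ≤ -7 ≤ 6  true
C8: n + k = 6 + 3 = 9; 9 ≥ 8  true

No — constraint 5 is not satisfied.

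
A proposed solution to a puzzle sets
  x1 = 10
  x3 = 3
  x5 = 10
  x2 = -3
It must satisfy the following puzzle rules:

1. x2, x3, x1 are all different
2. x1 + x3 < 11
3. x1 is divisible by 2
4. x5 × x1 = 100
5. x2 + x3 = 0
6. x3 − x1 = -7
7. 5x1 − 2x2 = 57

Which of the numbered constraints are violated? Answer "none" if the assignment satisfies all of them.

Constraints 2, 7 are violated.

1. values -3, 3, 10 are pairwise distinct — satisfied.
2. x1 + x3 = 10 + 3 = 13; 13 ≥ 11, bound 11 not met — violated.
3. 10 / 2 = 5, so 2 divides 10 — satisfied.
4. x5 × x1 = 10 × 10 = 100 — satisfied.
5. x2 + x3 = -3 + 3 = 0 — satisfied.
6. x3 − x1 = 3 − 10 = -7 — satisfied.
7. 5x1 − 2x2 = 5(10) − 2(-3) = 56, not 57 — violated.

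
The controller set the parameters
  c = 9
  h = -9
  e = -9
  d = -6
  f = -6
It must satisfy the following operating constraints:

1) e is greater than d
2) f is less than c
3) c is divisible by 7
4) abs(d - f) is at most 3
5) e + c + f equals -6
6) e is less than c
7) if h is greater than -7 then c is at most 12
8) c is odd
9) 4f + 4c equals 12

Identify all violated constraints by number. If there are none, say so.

Constraints 1 and 3 do not hold.

1) e = -9, d = -6; -9 ≤ -6 (want >) — does not hold.
2) f = -6, c = 9; -6 < 9 — holds.
3) 9 = 7*1 + 2, so 7 does not divide 9 — does not hold.
4) abs(-6 - (-6)) = 0; 0 ≤ 3 — holds.
5) e + c + f = -9 + 9 + (-6) = -6 — holds.
6) e = -9, c = 9; -9 < 9 — holds.
7) h = -9, not > -7; antecedent false, conditional vacuously true — holds.
8) c = 9 is odd — holds.
9) 4f + 4c = 4(-6) + 4(9) = 12 — holds.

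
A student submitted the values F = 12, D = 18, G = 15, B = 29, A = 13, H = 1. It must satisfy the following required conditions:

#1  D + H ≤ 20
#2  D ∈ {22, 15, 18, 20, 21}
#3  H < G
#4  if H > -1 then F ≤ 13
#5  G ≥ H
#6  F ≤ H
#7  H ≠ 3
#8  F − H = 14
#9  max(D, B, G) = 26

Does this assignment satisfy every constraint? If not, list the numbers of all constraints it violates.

No — constraints 6, 8, 9 are not satisfied.

#1 D + H = 18 + 1 = 19; 19 ≤ 20 — holds.
#2 D = 18 is in {22, 15, 18, 20, 21} — holds.
#3 H = 1, G = 15; 1 < 15 — holds.
#4 H = 1 > -1, so we need F ≤ 13; F = 12 ≤ 13 — holds.
#5 G = 15, H = 1; 15 ≥ 1 — holds.
#6 F = 12, H = 1; 12 > 1 (want ≤) — fails.
#7 H = 1, and 1 ≠ 3 — holds.
#8 F − H = 12 − 1 = 11, not 14 — fails.
#9 max(18, 29, 15) = 29, not 26 — fails.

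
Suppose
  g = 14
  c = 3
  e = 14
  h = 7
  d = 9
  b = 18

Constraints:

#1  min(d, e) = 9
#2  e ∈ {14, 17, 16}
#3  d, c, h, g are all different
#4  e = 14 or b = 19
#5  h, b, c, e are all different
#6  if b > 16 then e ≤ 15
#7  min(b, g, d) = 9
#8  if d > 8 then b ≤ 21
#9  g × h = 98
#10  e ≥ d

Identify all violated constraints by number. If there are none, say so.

All constraints are satisfied.

#1 min(9, 14) = 9  true
#2 e = 14 is in {14, 17, 16}  true
#3 values 9, 3, 7, 14 are pairwise distinct  true
#4 e = 14 = 14 (first disjunct)  true
#5 values 7, 18, 3, 14 are pairwise distinct  true
#6 b = 18 > 16, so we need e ≤ 15; e = 14 ≤ 15  true
#7 min(18, 14, 9) = 9  true
#8 d = 9 > 8, so we need b ≤ 21; b = 18 ≤ 21  true
#9 g × h = 14 × 7 = 98  true
#10 e = 14, d = 9; 14 ≥ 9  true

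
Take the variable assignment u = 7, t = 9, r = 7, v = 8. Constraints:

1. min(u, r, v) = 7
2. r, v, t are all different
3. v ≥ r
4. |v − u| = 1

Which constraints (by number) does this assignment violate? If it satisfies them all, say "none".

All constraints are satisfied.

1. min(7, 7, 8) = 7  ✔
2. values 7, 8, 9 are pairwise distinct  ✔
3. v = 8, r = 7; 8 ≥ 7  ✔
4. |8 − 7| = 1  ✔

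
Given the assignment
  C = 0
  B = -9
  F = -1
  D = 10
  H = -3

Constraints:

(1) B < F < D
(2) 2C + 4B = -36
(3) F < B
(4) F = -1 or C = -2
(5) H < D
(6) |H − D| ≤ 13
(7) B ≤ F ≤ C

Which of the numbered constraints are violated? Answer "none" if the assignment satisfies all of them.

(1) values -9 < -1 < 10  true
(2) 2C + 4B = 2(0) + 4(-9) = -36  true
(3) F = -1, B = -9; -1 ≥ -9 (want <)  false
(4) F = -1 = -1 (first disjunct)  true
(5) H = -3, D = 10; -3 < 10  true
(6) |-3 − 10| = 13; 13 ≤ 13  true
(7) values -9 ≤ -1 ≤ 0  true

No — constraint 3 is not satisfied.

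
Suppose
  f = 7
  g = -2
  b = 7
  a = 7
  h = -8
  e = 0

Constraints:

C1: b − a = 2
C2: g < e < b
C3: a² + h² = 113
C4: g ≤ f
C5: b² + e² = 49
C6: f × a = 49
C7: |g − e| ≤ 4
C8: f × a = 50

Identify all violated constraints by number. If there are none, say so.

Constraints 1 and 8 are violated.

C1: b − a = 7 − 7 = 0, not 2  no
C2: values -2 < 0 < 7  yes
C3: a² + h² = 7² + (-8)² = 49 + 64 = 113  yes
C4: g = -2, f = 7; -2 ≤ 7  yes
C5: b² + e² = 7² + 0² = 49 + 0 = 49  yes
C6: f × a = 7 × 7 = 49  yes
C7: |-2 − 0| = 2; 2 ≤ 4  yes
C8: f × a = 7 × 7 = 49, not 50  no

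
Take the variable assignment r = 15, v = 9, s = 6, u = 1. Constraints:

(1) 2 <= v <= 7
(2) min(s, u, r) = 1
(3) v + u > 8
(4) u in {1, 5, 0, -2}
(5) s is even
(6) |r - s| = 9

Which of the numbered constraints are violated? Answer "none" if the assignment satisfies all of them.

The assignment fails constraint 1.

(1) v = 9 is outside [2, 7]  fails
(2) min(6, 1, 15) = 1  holds
(3) v + u = 9 + 1 = 10; 10 > 8  holds
(4) u = 1 is in {1, 5, 0, -2}  holds
(5) s = 6 is even  holds
(6) |15 - 6| = 9  holds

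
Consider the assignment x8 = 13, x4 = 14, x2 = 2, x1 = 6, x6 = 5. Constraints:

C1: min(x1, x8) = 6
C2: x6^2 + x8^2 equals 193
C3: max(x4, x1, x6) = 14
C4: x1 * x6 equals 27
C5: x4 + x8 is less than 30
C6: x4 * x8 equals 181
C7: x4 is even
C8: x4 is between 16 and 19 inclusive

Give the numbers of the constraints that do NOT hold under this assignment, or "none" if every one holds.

The assignment fails constraints 2, 4, 6, 8.

C1: min(6, 13) = 6 — holds.
C2: x6^2 + x8^2 = 5^2 + 13^2 = 25 + 169 = 194, not 193 — does not hold.
C3: max(14, 6, 5) = 14 — holds.
C4: x1 * x6 = 6 * 5 = 30, not 27 — does not hold.
C5: x4 + x8 = 14 + 13 = 27; 27 < 30 — holds.
C6: x4 * x8 = 14 * 13 = 182, not 181 — does not hold.
C7: x4 = 14 is even — holds.
C8: x4 = 14 is outside [16, 19] — does not hold.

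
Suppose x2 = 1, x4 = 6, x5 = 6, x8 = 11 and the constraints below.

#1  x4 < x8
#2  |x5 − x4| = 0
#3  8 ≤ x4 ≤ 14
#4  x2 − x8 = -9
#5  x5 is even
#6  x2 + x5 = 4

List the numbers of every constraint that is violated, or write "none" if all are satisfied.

No — constraints 3, 4, and 6 are not satisfied.

#1 x4 = 6, x8 = 11; 6 < 11 — holds.
#2 |6 − 6| = 0 — holds.
#3 x4 = 6 is outside [8, 14] — does not hold.
#4 x2 − x8 = 1 − 11 = -10, not -9 — does not hold.
#5 x5 = 6 is even — holds.
#6 x2 + x5 = 1 + 6 = 7, not 4 — does not hold.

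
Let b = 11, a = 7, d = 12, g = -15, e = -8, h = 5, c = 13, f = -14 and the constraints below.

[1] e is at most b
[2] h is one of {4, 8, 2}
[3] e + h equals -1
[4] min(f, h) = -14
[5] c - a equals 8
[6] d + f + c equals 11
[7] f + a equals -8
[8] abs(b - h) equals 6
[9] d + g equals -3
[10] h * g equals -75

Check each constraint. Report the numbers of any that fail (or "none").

Constraints 2, 3, 5, and 7 do not hold.

[1] e = -8, b = 11; -8 ≤ 11  true
[2] h = 5 is not in {4, 8, 2}  false
[3] e + h = -8 + 5 = -3, not -1  false
[4] min(-14, 5) = -14  true
[5] c - a = 13 - 7 = 6, not 8  false
[6] d + f + c = 12 + (-14) + 13 = 11  true
[7] f + a = -14 + 7 = -7, not -8  false
[8] abs(11 - 5) = 6  true
[9] d + g = 12 + (-15) = -3  true
[10] h * g = 5 * (-15) = -75  true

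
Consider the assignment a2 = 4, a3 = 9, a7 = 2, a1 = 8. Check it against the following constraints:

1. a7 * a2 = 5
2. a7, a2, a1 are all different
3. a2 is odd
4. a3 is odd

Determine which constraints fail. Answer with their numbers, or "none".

Constraints 1 and 3 do not hold.

1. a7 * a2 = 2 * 4 = 8, not 5  ✗
2. values 2, 4, 8 are pairwise distinct  ✓
3. a2 = 4 is even  ✗
4. a3 = 9 is odd  ✓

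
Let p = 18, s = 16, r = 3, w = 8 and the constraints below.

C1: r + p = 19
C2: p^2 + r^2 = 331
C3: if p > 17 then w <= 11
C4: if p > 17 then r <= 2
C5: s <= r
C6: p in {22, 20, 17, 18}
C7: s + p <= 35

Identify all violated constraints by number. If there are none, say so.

C1: r + p = 3 + 18 = 21, not 19  false
C2: p^2 + r^2 = 18^2 + 3^2 = 324 + 9 = 333, not 331  false
C3: p = 18 > 17, so we need w ≤ 11; w = 8 ≤ 11  true
C4: p = 18 > 17, so we need r ≤ 2; but r = 3 > 2  false
C5: s = 16, r = 3; 16 > 3 (want ≤)  false
C6: p = 18 is in {22, 20, 17, 18}  true
C7: s + p = 16 + 18 = 34; 34 ≤ 35  true

Constraints 1, 2, 4, and 5 are violated.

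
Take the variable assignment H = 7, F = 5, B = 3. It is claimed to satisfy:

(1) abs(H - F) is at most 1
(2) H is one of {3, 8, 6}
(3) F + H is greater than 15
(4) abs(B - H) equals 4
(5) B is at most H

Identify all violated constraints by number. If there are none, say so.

(1) abs(7 - 5) = 2; 2 > 1, exceeds bound 1  ✗
(2) H = 7 is not in {3, 8, 6}  ✗
(3) F + H = 5 + 7 = 12; 12 ≤ 15, bound 15 not met  ✗
(4) abs(3 - 7) = 4  ✓
(5) B = 3, H = 7; 3 ≤ 7  ✓

The assignment fails constraints 1, 2, 3.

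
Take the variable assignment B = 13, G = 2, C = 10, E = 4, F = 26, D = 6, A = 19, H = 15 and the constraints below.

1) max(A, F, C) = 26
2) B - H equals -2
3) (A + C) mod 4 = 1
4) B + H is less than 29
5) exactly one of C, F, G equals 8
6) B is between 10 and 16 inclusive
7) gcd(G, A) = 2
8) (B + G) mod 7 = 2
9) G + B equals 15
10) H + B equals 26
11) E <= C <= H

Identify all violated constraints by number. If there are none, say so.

1) max(19, 26, 10) = 26 — holds.
2) B - H = 13 - 15 = -2 — holds.
3) A + C = 29; 29 mod 4 = 1 — holds.
4) B + H = 13 + 15 = 28; 28 < 29 — holds.
5) C=10, F=26, G=2; 0 of them equal 8, not exactly one — fails.
6) B = 13 lies in [10, 16] — holds.
7) gcd(2, 19) = 1, not 2 — fails.
8) B + G = 15; 15 mod 7 = 1, not 2 — fails.
9) G + B = 2 + 13 = 15 — holds.
10) H + B = 15 + 13 = 28, not 26 — fails.
11) values 4 <= 10 <= 15 — holds.

The assignment fails constraints 5, 7, 8, 10.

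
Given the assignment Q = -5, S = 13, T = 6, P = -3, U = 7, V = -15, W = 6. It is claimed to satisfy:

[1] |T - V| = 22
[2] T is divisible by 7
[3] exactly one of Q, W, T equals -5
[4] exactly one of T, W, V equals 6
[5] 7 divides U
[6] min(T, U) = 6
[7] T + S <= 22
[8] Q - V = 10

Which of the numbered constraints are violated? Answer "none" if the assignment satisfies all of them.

The assignment fails constraints 1, 2, and 4.

[1] |6 - (-15)| = 21, not 22  false
[2] 6 = 7*0 + 6, so 7 does not divide 6  false
[3] Q=-5, W=6, T=6; 1 of them equals -5  true
[4] T=6, W=6, V=-15; 2 of them equal 6, not exactly one  false
[5] 7 / 7 = 1, so 7 divides 7  true
[6] min(6, 7) = 6  true
[7] T + S = 6 + 13 = 19; 19 ≤ 22  true
[8] Q - V = -5 - (-15) = 10  true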